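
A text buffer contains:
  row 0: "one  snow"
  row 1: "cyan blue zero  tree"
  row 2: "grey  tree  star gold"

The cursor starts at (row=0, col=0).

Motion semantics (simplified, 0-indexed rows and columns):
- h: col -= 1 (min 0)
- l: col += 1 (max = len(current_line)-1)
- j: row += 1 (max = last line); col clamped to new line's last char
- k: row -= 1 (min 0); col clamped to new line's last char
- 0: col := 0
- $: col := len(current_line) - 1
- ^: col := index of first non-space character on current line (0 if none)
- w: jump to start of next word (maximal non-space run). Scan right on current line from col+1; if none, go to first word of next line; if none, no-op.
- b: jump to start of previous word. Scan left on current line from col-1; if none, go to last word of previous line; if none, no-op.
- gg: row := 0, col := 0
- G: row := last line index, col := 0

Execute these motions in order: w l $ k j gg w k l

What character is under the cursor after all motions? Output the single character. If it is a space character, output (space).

After 1 (w): row=0 col=5 char='s'
After 2 (l): row=0 col=6 char='n'
After 3 ($): row=0 col=8 char='w'
After 4 (k): row=0 col=8 char='w'
After 5 (j): row=1 col=8 char='e'
After 6 (gg): row=0 col=0 char='o'
After 7 (w): row=0 col=5 char='s'
After 8 (k): row=0 col=5 char='s'
After 9 (l): row=0 col=6 char='n'

Answer: n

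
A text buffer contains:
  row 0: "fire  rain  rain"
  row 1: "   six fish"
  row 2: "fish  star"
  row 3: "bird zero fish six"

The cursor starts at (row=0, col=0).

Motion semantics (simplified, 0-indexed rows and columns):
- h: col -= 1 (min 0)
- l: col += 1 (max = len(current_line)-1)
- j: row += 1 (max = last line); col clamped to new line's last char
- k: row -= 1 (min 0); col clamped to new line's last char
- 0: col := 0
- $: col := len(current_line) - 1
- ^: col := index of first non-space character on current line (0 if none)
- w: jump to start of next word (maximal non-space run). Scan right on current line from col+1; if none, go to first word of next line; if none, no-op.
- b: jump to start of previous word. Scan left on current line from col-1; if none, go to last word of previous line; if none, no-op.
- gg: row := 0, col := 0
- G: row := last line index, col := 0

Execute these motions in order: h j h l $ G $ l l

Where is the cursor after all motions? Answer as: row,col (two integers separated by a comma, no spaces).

After 1 (h): row=0 col=0 char='f'
After 2 (j): row=1 col=0 char='_'
After 3 (h): row=1 col=0 char='_'
After 4 (l): row=1 col=1 char='_'
After 5 ($): row=1 col=10 char='h'
After 6 (G): row=3 col=0 char='b'
After 7 ($): row=3 col=17 char='x'
After 8 (l): row=3 col=17 char='x'
After 9 (l): row=3 col=17 char='x'

Answer: 3,17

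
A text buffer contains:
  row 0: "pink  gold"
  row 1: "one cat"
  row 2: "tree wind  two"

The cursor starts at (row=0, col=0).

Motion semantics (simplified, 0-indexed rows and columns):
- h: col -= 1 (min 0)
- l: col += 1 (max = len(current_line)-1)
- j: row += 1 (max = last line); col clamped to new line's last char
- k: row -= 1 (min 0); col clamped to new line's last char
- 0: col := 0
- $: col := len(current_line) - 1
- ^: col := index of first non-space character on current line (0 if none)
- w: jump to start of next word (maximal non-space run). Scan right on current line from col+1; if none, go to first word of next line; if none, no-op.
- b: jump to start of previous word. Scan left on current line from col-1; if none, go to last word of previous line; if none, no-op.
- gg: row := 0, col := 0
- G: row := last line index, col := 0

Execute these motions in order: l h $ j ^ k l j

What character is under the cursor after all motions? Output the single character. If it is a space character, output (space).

Answer: n

Derivation:
After 1 (l): row=0 col=1 char='i'
After 2 (h): row=0 col=0 char='p'
After 3 ($): row=0 col=9 char='d'
After 4 (j): row=1 col=6 char='t'
After 5 (^): row=1 col=0 char='o'
After 6 (k): row=0 col=0 char='p'
After 7 (l): row=0 col=1 char='i'
After 8 (j): row=1 col=1 char='n'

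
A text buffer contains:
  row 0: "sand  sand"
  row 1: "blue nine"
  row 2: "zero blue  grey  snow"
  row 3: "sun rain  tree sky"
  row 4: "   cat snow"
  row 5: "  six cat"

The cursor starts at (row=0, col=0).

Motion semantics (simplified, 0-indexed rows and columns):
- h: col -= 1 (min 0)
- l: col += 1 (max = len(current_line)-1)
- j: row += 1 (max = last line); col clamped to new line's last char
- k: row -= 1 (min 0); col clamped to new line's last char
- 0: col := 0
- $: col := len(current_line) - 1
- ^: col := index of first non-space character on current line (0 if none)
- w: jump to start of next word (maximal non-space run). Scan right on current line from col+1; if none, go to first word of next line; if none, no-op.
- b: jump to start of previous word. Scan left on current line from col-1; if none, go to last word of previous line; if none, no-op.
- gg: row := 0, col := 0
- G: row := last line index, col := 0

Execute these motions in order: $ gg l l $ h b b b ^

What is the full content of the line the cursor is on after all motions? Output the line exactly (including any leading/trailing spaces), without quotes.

Answer: sand  sand

Derivation:
After 1 ($): row=0 col=9 char='d'
After 2 (gg): row=0 col=0 char='s'
After 3 (l): row=0 col=1 char='a'
After 4 (l): row=0 col=2 char='n'
After 5 ($): row=0 col=9 char='d'
After 6 (h): row=0 col=8 char='n'
After 7 (b): row=0 col=6 char='s'
After 8 (b): row=0 col=0 char='s'
After 9 (b): row=0 col=0 char='s'
After 10 (^): row=0 col=0 char='s'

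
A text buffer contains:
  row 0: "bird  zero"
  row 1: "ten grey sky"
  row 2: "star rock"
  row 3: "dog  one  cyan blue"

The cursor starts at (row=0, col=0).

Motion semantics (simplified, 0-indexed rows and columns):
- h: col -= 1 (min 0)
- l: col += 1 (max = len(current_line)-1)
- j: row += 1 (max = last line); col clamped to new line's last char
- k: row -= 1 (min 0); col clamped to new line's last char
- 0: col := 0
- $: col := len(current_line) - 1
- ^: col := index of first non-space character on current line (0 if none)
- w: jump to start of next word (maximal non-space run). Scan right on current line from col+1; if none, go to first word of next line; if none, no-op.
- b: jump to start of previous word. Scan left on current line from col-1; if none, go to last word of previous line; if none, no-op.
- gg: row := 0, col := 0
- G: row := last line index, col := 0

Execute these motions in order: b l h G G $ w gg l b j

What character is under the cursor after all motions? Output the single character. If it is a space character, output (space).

After 1 (b): row=0 col=0 char='b'
After 2 (l): row=0 col=1 char='i'
After 3 (h): row=0 col=0 char='b'
After 4 (G): row=3 col=0 char='d'
After 5 (G): row=3 col=0 char='d'
After 6 ($): row=3 col=18 char='e'
After 7 (w): row=3 col=18 char='e'
After 8 (gg): row=0 col=0 char='b'
After 9 (l): row=0 col=1 char='i'
After 10 (b): row=0 col=0 char='b'
After 11 (j): row=1 col=0 char='t'

Answer: t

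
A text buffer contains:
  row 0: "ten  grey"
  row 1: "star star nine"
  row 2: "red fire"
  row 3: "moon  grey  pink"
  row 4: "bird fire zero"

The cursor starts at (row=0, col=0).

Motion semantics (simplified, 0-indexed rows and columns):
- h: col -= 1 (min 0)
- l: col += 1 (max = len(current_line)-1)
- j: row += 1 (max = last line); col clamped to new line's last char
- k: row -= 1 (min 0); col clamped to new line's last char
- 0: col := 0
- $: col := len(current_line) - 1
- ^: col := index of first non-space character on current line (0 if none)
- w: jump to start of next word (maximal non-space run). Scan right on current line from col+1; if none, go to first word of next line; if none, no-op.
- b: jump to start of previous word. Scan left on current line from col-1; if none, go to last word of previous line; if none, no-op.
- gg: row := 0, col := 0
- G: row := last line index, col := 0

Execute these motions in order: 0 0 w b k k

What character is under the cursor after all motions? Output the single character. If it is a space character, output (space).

After 1 (0): row=0 col=0 char='t'
After 2 (0): row=0 col=0 char='t'
After 3 (w): row=0 col=5 char='g'
After 4 (b): row=0 col=0 char='t'
After 5 (k): row=0 col=0 char='t'
After 6 (k): row=0 col=0 char='t'

Answer: t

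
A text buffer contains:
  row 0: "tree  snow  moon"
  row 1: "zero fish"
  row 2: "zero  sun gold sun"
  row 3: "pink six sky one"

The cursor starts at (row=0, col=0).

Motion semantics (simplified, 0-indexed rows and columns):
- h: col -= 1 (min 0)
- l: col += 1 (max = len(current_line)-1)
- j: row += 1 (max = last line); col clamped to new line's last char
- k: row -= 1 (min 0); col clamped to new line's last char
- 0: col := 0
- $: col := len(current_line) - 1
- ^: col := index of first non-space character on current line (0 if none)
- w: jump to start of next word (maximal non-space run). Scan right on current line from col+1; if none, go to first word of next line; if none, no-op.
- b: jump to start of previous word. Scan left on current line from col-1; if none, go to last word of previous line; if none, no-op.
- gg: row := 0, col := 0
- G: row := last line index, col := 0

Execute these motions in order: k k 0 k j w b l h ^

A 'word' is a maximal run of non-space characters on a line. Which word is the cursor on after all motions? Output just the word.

Answer: zero

Derivation:
After 1 (k): row=0 col=0 char='t'
After 2 (k): row=0 col=0 char='t'
After 3 (0): row=0 col=0 char='t'
After 4 (k): row=0 col=0 char='t'
After 5 (j): row=1 col=0 char='z'
After 6 (w): row=1 col=5 char='f'
After 7 (b): row=1 col=0 char='z'
After 8 (l): row=1 col=1 char='e'
After 9 (h): row=1 col=0 char='z'
After 10 (^): row=1 col=0 char='z'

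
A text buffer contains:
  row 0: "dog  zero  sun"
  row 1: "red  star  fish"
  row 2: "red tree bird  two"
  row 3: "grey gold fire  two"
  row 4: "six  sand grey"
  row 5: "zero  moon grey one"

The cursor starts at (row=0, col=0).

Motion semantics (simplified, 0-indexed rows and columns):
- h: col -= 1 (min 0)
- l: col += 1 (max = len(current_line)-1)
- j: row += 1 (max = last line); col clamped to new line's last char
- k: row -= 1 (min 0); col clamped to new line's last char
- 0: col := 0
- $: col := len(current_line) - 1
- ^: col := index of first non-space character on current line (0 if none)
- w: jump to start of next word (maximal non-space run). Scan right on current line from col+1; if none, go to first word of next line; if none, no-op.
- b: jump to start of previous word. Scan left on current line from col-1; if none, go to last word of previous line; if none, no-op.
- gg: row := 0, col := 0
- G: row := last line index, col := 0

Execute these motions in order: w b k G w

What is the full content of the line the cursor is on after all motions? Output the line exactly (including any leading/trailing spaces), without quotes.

Answer: zero  moon grey one

Derivation:
After 1 (w): row=0 col=5 char='z'
After 2 (b): row=0 col=0 char='d'
After 3 (k): row=0 col=0 char='d'
After 4 (G): row=5 col=0 char='z'
After 5 (w): row=5 col=6 char='m'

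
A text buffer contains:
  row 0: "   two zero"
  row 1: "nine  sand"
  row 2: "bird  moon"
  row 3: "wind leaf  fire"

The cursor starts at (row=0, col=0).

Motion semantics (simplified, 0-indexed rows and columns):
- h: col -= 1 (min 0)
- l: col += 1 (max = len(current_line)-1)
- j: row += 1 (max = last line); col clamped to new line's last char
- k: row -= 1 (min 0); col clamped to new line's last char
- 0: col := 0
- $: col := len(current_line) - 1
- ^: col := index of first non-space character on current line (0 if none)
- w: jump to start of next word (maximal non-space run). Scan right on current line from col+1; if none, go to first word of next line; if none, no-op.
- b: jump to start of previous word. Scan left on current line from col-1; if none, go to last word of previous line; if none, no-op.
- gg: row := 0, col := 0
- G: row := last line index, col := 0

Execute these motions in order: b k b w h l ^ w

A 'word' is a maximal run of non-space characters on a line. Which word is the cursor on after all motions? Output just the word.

Answer: zero

Derivation:
After 1 (b): row=0 col=0 char='_'
After 2 (k): row=0 col=0 char='_'
After 3 (b): row=0 col=0 char='_'
After 4 (w): row=0 col=3 char='t'
After 5 (h): row=0 col=2 char='_'
After 6 (l): row=0 col=3 char='t'
After 7 (^): row=0 col=3 char='t'
After 8 (w): row=0 col=7 char='z'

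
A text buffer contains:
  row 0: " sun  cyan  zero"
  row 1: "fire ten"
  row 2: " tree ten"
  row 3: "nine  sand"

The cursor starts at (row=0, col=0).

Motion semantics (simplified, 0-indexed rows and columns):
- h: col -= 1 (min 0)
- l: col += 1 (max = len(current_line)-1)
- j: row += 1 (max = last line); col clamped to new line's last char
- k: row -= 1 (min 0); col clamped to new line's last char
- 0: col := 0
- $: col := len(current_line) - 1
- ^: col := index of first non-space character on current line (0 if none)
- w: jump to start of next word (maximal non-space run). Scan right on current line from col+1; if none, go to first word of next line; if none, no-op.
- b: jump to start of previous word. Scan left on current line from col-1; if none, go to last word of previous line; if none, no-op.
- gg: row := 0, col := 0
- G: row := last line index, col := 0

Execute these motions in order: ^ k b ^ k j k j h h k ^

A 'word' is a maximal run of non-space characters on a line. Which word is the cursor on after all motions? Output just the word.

After 1 (^): row=0 col=1 char='s'
After 2 (k): row=0 col=1 char='s'
After 3 (b): row=0 col=1 char='s'
After 4 (^): row=0 col=1 char='s'
After 5 (k): row=0 col=1 char='s'
After 6 (j): row=1 col=1 char='i'
After 7 (k): row=0 col=1 char='s'
After 8 (j): row=1 col=1 char='i'
After 9 (h): row=1 col=0 char='f'
After 10 (h): row=1 col=0 char='f'
After 11 (k): row=0 col=0 char='_'
After 12 (^): row=0 col=1 char='s'

Answer: sun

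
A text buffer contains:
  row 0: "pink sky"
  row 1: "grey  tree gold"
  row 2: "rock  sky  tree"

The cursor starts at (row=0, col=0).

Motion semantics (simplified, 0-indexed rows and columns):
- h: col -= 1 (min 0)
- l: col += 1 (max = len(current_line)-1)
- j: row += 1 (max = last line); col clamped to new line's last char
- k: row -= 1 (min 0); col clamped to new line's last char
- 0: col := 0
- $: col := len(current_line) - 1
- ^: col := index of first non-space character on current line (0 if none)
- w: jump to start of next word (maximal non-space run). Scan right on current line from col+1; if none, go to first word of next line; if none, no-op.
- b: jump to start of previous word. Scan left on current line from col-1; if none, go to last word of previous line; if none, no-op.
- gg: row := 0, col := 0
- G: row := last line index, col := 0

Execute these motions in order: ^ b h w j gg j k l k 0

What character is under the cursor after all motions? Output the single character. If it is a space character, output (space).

Answer: p

Derivation:
After 1 (^): row=0 col=0 char='p'
After 2 (b): row=0 col=0 char='p'
After 3 (h): row=0 col=0 char='p'
After 4 (w): row=0 col=5 char='s'
After 5 (j): row=1 col=5 char='_'
After 6 (gg): row=0 col=0 char='p'
After 7 (j): row=1 col=0 char='g'
After 8 (k): row=0 col=0 char='p'
After 9 (l): row=0 col=1 char='i'
After 10 (k): row=0 col=1 char='i'
After 11 (0): row=0 col=0 char='p'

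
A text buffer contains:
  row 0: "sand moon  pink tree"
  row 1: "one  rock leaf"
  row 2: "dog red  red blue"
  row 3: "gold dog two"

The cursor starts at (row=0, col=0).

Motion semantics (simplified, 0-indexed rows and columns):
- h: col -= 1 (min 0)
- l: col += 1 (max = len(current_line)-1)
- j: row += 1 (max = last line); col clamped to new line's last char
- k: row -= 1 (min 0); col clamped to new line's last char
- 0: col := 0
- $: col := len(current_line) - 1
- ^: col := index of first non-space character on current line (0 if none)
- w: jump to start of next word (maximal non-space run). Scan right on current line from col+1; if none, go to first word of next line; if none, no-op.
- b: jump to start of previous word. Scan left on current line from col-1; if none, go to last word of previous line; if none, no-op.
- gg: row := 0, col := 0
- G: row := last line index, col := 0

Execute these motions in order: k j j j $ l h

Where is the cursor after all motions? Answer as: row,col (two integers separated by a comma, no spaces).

After 1 (k): row=0 col=0 char='s'
After 2 (j): row=1 col=0 char='o'
After 3 (j): row=2 col=0 char='d'
After 4 (j): row=3 col=0 char='g'
After 5 ($): row=3 col=11 char='o'
After 6 (l): row=3 col=11 char='o'
After 7 (h): row=3 col=10 char='w'

Answer: 3,10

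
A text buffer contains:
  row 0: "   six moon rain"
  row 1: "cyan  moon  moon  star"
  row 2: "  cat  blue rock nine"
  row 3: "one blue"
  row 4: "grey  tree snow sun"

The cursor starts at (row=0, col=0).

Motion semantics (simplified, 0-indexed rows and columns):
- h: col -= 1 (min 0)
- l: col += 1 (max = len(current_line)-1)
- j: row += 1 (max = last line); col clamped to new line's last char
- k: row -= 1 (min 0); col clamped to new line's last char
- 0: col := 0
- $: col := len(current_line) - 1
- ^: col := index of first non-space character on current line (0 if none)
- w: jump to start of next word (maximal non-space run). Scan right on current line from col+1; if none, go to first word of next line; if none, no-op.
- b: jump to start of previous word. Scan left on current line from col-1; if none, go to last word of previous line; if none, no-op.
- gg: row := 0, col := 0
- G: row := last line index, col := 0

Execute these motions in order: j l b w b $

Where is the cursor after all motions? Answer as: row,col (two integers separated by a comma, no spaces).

After 1 (j): row=1 col=0 char='c'
After 2 (l): row=1 col=1 char='y'
After 3 (b): row=1 col=0 char='c'
After 4 (w): row=1 col=6 char='m'
After 5 (b): row=1 col=0 char='c'
After 6 ($): row=1 col=21 char='r'

Answer: 1,21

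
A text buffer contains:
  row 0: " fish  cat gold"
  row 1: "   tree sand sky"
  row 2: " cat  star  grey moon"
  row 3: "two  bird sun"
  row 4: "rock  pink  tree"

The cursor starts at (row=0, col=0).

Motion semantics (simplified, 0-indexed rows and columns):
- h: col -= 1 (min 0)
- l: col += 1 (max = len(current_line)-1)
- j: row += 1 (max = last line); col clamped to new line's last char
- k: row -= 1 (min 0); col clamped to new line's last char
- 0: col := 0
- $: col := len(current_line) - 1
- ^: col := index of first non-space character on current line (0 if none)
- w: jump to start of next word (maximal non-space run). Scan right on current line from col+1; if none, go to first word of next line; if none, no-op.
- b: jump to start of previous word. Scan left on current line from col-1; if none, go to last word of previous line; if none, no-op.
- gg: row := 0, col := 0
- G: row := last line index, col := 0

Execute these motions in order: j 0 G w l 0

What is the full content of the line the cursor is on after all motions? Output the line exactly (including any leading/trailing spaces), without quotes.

After 1 (j): row=1 col=0 char='_'
After 2 (0): row=1 col=0 char='_'
After 3 (G): row=4 col=0 char='r'
After 4 (w): row=4 col=6 char='p'
After 5 (l): row=4 col=7 char='i'
After 6 (0): row=4 col=0 char='r'

Answer: rock  pink  tree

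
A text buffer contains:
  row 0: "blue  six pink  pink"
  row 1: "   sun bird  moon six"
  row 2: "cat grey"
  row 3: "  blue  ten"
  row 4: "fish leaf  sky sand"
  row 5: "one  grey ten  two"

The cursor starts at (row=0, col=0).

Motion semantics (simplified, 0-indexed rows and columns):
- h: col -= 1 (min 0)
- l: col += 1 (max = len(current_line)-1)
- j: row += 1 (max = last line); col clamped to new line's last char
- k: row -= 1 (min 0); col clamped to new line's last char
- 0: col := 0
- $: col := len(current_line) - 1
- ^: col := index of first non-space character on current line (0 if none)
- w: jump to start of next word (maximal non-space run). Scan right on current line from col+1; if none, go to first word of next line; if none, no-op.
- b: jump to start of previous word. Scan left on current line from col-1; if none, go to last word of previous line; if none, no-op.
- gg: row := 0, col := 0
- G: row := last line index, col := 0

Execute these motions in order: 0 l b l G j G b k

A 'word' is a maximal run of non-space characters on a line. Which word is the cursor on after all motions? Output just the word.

After 1 (0): row=0 col=0 char='b'
After 2 (l): row=0 col=1 char='l'
After 3 (b): row=0 col=0 char='b'
After 4 (l): row=0 col=1 char='l'
After 5 (G): row=5 col=0 char='o'
After 6 (j): row=5 col=0 char='o'
After 7 (G): row=5 col=0 char='o'
After 8 (b): row=4 col=15 char='s'
After 9 (k): row=3 col=10 char='n'

Answer: ten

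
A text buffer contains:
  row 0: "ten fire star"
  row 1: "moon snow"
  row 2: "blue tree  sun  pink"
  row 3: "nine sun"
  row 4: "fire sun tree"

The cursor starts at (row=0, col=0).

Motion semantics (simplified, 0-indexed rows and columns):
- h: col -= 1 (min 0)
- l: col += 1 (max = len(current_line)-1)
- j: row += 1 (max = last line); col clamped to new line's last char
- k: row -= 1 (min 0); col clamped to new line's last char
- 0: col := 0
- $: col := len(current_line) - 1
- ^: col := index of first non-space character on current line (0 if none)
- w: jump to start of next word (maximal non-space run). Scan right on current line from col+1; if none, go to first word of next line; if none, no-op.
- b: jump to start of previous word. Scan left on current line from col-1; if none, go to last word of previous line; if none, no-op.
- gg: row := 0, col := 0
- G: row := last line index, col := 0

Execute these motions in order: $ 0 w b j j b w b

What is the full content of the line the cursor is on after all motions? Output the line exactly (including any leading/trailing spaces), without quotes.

Answer: moon snow

Derivation:
After 1 ($): row=0 col=12 char='r'
After 2 (0): row=0 col=0 char='t'
After 3 (w): row=0 col=4 char='f'
After 4 (b): row=0 col=0 char='t'
After 5 (j): row=1 col=0 char='m'
After 6 (j): row=2 col=0 char='b'
After 7 (b): row=1 col=5 char='s'
After 8 (w): row=2 col=0 char='b'
After 9 (b): row=1 col=5 char='s'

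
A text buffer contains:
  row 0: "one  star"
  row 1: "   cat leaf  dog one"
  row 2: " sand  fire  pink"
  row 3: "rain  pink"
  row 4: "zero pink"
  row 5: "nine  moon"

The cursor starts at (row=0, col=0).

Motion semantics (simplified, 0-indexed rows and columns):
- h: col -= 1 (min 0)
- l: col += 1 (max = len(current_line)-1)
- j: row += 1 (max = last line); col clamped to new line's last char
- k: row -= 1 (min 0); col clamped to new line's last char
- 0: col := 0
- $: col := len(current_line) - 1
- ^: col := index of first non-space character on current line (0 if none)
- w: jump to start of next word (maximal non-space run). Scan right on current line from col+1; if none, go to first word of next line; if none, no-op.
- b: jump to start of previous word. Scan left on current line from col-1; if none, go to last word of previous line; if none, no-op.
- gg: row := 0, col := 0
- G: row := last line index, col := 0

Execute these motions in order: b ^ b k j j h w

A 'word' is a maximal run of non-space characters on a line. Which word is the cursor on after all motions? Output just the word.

After 1 (b): row=0 col=0 char='o'
After 2 (^): row=0 col=0 char='o'
After 3 (b): row=0 col=0 char='o'
After 4 (k): row=0 col=0 char='o'
After 5 (j): row=1 col=0 char='_'
After 6 (j): row=2 col=0 char='_'
After 7 (h): row=2 col=0 char='_'
After 8 (w): row=2 col=1 char='s'

Answer: sand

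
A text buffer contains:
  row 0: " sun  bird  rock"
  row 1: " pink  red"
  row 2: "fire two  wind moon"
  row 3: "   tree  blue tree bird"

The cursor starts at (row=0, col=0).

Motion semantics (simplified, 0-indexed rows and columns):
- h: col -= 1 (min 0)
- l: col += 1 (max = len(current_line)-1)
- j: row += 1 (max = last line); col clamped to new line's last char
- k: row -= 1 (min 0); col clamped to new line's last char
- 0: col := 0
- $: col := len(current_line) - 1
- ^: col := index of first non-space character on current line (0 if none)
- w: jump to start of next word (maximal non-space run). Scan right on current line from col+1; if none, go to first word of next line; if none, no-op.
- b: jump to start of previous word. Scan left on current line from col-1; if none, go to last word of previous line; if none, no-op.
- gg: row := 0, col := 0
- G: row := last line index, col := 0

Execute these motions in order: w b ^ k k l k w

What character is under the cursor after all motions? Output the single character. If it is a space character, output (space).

Answer: b

Derivation:
After 1 (w): row=0 col=1 char='s'
After 2 (b): row=0 col=1 char='s'
After 3 (^): row=0 col=1 char='s'
After 4 (k): row=0 col=1 char='s'
After 5 (k): row=0 col=1 char='s'
After 6 (l): row=0 col=2 char='u'
After 7 (k): row=0 col=2 char='u'
After 8 (w): row=0 col=6 char='b'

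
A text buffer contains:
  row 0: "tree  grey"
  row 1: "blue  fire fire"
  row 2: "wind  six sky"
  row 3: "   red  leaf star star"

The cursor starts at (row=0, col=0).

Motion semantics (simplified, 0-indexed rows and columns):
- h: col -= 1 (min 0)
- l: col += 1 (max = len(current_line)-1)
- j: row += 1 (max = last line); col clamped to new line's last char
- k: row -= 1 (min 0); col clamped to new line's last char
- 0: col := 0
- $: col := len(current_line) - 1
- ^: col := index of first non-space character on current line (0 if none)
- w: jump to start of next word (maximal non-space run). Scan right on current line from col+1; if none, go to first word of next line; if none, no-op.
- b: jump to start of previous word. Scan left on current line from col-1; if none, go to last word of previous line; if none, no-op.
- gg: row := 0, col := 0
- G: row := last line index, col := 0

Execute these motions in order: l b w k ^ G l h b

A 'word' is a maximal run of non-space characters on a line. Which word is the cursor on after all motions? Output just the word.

Answer: sky

Derivation:
After 1 (l): row=0 col=1 char='r'
After 2 (b): row=0 col=0 char='t'
After 3 (w): row=0 col=6 char='g'
After 4 (k): row=0 col=6 char='g'
After 5 (^): row=0 col=0 char='t'
After 6 (G): row=3 col=0 char='_'
After 7 (l): row=3 col=1 char='_'
After 8 (h): row=3 col=0 char='_'
After 9 (b): row=2 col=10 char='s'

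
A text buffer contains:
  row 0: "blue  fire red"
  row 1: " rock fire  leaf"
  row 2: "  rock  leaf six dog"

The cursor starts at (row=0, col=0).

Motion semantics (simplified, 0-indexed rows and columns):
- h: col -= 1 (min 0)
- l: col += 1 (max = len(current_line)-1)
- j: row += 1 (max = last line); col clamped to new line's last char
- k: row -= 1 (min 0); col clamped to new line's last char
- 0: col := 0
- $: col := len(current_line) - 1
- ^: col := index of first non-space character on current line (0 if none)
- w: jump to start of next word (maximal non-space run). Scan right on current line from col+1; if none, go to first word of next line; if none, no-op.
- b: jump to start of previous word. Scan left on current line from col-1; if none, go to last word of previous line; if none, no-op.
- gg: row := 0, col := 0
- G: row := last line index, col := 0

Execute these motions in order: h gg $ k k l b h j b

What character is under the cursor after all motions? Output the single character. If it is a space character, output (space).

Answer: f

Derivation:
After 1 (h): row=0 col=0 char='b'
After 2 (gg): row=0 col=0 char='b'
After 3 ($): row=0 col=13 char='d'
After 4 (k): row=0 col=13 char='d'
After 5 (k): row=0 col=13 char='d'
After 6 (l): row=0 col=13 char='d'
After 7 (b): row=0 col=11 char='r'
After 8 (h): row=0 col=10 char='_'
After 9 (j): row=1 col=10 char='_'
After 10 (b): row=1 col=6 char='f'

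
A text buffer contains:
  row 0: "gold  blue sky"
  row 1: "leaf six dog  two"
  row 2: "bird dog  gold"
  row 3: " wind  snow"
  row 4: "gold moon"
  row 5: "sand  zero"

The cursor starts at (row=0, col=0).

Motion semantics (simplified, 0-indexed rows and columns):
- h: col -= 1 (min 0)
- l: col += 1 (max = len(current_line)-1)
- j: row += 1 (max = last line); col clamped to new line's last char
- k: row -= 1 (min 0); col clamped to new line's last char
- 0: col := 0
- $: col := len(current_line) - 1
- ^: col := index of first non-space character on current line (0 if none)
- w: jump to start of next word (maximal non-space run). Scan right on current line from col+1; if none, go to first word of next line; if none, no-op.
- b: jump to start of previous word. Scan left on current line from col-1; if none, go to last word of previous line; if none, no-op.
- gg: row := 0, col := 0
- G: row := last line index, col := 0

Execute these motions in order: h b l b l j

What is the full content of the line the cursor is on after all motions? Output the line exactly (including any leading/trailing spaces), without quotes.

Answer: leaf six dog  two

Derivation:
After 1 (h): row=0 col=0 char='g'
After 2 (b): row=0 col=0 char='g'
After 3 (l): row=0 col=1 char='o'
After 4 (b): row=0 col=0 char='g'
After 5 (l): row=0 col=1 char='o'
After 6 (j): row=1 col=1 char='e'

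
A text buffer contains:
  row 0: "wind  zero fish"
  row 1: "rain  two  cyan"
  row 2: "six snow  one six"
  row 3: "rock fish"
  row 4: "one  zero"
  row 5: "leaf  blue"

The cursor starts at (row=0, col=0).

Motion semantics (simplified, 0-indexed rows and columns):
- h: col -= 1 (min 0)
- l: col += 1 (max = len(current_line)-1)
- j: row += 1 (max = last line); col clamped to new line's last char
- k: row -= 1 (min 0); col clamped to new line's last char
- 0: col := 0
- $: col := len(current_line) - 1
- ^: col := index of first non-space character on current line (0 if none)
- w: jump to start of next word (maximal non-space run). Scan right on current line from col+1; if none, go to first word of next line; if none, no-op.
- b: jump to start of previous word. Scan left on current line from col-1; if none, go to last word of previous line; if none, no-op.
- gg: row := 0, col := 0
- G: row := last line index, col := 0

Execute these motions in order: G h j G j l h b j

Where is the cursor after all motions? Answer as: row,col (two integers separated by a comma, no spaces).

Answer: 5,5

Derivation:
After 1 (G): row=5 col=0 char='l'
After 2 (h): row=5 col=0 char='l'
After 3 (j): row=5 col=0 char='l'
After 4 (G): row=5 col=0 char='l'
After 5 (j): row=5 col=0 char='l'
After 6 (l): row=5 col=1 char='e'
After 7 (h): row=5 col=0 char='l'
After 8 (b): row=4 col=5 char='z'
After 9 (j): row=5 col=5 char='_'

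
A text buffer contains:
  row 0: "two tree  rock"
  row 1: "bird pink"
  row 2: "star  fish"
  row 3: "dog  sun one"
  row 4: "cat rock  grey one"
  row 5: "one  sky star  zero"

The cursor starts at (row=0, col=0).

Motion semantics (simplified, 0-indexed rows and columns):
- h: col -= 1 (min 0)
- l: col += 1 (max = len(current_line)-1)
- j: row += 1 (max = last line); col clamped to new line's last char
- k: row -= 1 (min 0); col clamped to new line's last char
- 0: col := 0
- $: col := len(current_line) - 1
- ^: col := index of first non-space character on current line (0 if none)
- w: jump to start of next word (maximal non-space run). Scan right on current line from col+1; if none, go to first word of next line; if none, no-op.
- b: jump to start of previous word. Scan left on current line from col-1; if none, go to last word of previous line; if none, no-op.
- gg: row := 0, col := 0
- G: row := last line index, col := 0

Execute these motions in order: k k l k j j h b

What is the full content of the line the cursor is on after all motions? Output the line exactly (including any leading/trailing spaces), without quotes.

Answer: bird pink

Derivation:
After 1 (k): row=0 col=0 char='t'
After 2 (k): row=0 col=0 char='t'
After 3 (l): row=0 col=1 char='w'
After 4 (k): row=0 col=1 char='w'
After 5 (j): row=1 col=1 char='i'
After 6 (j): row=2 col=1 char='t'
After 7 (h): row=2 col=0 char='s'
After 8 (b): row=1 col=5 char='p'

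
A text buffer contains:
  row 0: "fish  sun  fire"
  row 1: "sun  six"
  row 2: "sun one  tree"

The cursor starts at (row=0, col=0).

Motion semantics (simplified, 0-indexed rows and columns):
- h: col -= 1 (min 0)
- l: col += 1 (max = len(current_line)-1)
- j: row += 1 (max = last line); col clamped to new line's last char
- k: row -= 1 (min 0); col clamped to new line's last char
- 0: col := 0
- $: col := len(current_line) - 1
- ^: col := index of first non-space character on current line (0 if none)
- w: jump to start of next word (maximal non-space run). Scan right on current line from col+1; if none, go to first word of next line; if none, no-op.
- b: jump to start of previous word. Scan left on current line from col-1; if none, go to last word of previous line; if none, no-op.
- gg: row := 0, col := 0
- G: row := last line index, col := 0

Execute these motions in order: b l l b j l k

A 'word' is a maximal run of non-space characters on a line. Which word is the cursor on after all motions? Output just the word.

After 1 (b): row=0 col=0 char='f'
After 2 (l): row=0 col=1 char='i'
After 3 (l): row=0 col=2 char='s'
After 4 (b): row=0 col=0 char='f'
After 5 (j): row=1 col=0 char='s'
After 6 (l): row=1 col=1 char='u'
After 7 (k): row=0 col=1 char='i'

Answer: fish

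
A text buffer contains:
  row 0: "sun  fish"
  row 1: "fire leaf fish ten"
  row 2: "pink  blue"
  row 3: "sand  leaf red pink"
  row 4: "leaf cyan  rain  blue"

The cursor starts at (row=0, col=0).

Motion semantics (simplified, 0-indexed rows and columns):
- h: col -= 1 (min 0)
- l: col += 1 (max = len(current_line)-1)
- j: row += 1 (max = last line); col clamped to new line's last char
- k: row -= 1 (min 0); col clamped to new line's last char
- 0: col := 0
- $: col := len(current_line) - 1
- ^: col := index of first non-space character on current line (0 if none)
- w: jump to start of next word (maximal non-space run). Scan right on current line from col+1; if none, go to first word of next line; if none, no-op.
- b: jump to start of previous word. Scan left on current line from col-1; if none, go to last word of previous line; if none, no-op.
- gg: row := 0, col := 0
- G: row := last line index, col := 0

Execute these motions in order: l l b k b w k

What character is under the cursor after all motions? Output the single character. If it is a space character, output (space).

Answer: f

Derivation:
After 1 (l): row=0 col=1 char='u'
After 2 (l): row=0 col=2 char='n'
After 3 (b): row=0 col=0 char='s'
After 4 (k): row=0 col=0 char='s'
After 5 (b): row=0 col=0 char='s'
After 6 (w): row=0 col=5 char='f'
After 7 (k): row=0 col=5 char='f'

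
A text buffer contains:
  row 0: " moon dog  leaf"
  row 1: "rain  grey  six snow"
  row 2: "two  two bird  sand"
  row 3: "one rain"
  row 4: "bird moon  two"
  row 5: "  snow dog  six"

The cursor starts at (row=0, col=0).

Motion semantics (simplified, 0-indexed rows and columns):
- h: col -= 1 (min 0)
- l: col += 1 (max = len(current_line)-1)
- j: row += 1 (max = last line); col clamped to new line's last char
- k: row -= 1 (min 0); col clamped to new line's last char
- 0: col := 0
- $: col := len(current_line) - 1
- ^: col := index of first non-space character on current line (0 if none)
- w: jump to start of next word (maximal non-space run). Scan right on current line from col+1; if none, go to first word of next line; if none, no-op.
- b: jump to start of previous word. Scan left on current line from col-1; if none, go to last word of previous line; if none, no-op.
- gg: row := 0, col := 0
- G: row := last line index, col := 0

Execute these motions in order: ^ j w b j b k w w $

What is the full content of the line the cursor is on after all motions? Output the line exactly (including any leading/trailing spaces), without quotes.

After 1 (^): row=0 col=1 char='m'
After 2 (j): row=1 col=1 char='a'
After 3 (w): row=1 col=6 char='g'
After 4 (b): row=1 col=0 char='r'
After 5 (j): row=2 col=0 char='t'
After 6 (b): row=1 col=16 char='s'
After 7 (k): row=0 col=14 char='f'
After 8 (w): row=1 col=0 char='r'
After 9 (w): row=1 col=6 char='g'
After 10 ($): row=1 col=19 char='w'

Answer: rain  grey  six snow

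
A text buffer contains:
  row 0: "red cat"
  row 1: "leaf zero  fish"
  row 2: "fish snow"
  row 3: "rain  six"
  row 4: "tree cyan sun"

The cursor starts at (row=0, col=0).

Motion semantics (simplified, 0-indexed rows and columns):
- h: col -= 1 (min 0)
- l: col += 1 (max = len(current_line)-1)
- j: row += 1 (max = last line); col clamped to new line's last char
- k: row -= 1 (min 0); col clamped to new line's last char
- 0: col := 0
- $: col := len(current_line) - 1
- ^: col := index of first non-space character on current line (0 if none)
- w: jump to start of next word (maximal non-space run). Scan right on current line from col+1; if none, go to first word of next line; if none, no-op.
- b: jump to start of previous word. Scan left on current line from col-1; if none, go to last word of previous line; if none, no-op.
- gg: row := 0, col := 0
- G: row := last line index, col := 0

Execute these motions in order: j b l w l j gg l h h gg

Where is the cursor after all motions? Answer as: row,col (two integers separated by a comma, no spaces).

Answer: 0,0

Derivation:
After 1 (j): row=1 col=0 char='l'
After 2 (b): row=0 col=4 char='c'
After 3 (l): row=0 col=5 char='a'
After 4 (w): row=1 col=0 char='l'
After 5 (l): row=1 col=1 char='e'
After 6 (j): row=2 col=1 char='i'
After 7 (gg): row=0 col=0 char='r'
After 8 (l): row=0 col=1 char='e'
After 9 (h): row=0 col=0 char='r'
After 10 (h): row=0 col=0 char='r'
After 11 (gg): row=0 col=0 char='r'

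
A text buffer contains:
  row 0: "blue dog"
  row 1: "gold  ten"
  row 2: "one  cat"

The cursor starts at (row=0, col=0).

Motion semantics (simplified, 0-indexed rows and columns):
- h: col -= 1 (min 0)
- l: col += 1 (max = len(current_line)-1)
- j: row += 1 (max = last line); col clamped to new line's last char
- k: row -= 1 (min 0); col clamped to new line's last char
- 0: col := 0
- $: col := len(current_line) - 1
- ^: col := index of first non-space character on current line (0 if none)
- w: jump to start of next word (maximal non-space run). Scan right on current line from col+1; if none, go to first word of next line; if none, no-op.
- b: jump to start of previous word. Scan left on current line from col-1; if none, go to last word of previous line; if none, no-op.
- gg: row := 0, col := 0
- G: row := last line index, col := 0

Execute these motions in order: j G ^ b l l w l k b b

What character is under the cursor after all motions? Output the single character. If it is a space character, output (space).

Answer: d

Derivation:
After 1 (j): row=1 col=0 char='g'
After 2 (G): row=2 col=0 char='o'
After 3 (^): row=2 col=0 char='o'
After 4 (b): row=1 col=6 char='t'
After 5 (l): row=1 col=7 char='e'
After 6 (l): row=1 col=8 char='n'
After 7 (w): row=2 col=0 char='o'
After 8 (l): row=2 col=1 char='n'
After 9 (k): row=1 col=1 char='o'
After 10 (b): row=1 col=0 char='g'
After 11 (b): row=0 col=5 char='d'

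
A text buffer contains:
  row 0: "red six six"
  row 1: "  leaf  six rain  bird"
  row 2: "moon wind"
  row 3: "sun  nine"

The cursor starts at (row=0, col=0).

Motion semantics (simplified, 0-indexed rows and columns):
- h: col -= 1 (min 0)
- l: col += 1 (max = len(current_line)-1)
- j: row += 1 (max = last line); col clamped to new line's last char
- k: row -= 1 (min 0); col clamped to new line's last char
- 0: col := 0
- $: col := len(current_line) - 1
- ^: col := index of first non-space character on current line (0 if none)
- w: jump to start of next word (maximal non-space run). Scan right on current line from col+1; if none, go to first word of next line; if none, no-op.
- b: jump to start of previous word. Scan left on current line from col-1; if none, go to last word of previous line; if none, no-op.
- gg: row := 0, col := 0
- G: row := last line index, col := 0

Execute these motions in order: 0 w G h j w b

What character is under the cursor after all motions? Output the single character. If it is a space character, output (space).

Answer: s

Derivation:
After 1 (0): row=0 col=0 char='r'
After 2 (w): row=0 col=4 char='s'
After 3 (G): row=3 col=0 char='s'
After 4 (h): row=3 col=0 char='s'
After 5 (j): row=3 col=0 char='s'
After 6 (w): row=3 col=5 char='n'
After 7 (b): row=3 col=0 char='s'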